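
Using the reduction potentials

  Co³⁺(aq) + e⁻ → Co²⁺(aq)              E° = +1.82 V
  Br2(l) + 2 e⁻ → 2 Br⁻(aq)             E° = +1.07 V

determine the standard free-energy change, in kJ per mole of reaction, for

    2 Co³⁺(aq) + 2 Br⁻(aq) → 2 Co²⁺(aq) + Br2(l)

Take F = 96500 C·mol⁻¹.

In the reaction as written Co³⁺(aq) is reduced, so the Co³⁺/Co²⁺ couple is the cathode and Br₂/Br⁻ is the anode.
E°cell = +1.82 − (+1.07) = +0.75 V; balancing electrons gives n = 2.
ΔG° = −nFE°cell = −(2)(96500)(+0.75) J/mol = −145 kJ/mol.

−145 kJ/mol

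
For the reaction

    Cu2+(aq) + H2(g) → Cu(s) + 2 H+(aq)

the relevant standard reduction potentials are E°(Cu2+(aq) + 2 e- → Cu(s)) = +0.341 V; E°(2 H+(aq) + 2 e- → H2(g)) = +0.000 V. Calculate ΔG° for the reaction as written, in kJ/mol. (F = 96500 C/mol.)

In the reaction as written Cu2+(aq) is reduced, so the Cu²⁺/Cu couple is the cathode and 2H⁺/H₂ is the anode.
E°cell = +0.341 − (+0.000) = +0.341 V; balancing electrons gives n = 2.
ΔG° = −nFE°cell = −(2)(96500)(+0.341) J/mol = −65.8 kJ/mol.

−65.8 kJ/mol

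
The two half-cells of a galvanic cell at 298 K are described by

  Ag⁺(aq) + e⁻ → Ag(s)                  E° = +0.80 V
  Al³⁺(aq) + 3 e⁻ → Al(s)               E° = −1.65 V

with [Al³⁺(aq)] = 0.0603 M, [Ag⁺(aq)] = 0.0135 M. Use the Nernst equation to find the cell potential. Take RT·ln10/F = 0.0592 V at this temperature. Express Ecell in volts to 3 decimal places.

Since E°(Ag⁺/Ag) > E°(Al³⁺/Al), Ag⁺/Ag serves as the cathode.
E°cell = E°cat − E°an = +0.80 − (−1.65) = +2.45 V; n = 3.
The balanced reaction is 3 Ag⁺(aq) + Al(s) → 3 Ag(s) + Al³⁺(aq), so Q = [Al³⁺(aq)] / [Ag⁺(aq)]^3 = 2.45×10^4 and log Q = 4.389.
E = E° − (0.0592/n)·log Q = +2.45 − (0.0592/3)(4.389) = +2.363 V.

+2.363 V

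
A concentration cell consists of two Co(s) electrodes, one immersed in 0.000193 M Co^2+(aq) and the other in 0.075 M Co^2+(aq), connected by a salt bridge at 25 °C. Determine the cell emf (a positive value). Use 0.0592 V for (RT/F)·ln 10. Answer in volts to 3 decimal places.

0.077 V

For a concentration cell E°cell = 0, since both electrodes use the same couple.
The compartment with the higher Co^2+(aq) concentration (0.075 M) acts as the cathode; ions are reduced there and produced at the dilute (0.000193 M) anode.
With n = 2, Ecell = −(0.0592/2)·log([dilute]/[conc]) = −(0.0592/2)·log(0.000193/0.075) = +0.077 V.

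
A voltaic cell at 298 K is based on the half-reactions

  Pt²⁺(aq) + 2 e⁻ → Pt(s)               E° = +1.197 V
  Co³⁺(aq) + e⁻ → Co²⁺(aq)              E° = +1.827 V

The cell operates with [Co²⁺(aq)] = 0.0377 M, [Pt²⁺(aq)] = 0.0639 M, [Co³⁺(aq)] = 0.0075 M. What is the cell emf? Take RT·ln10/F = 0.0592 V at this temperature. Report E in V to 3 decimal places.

Since E°(Co³⁺/Co²⁺) > E°(Pt²⁺/Pt), Co³⁺/Co²⁺ serves as the cathode.
The standard potential is +1.827 − (+1.197) = +0.630 V and the balanced reaction transfers n = 2 electrons.
The balanced reaction is 2 Co³⁺(aq) + Pt(s) → 2 Co²⁺(aq) + Pt²⁺(aq), so Q = ([Co²⁺(aq)]^2·[Pt²⁺(aq)]) / [Co³⁺(aq)]^2 = 1.61 and log Q = 0.208.
By the Nernst equation, E = +0.630 − (0.0592/2)·(0.208) = +0.624 V.

+0.624 V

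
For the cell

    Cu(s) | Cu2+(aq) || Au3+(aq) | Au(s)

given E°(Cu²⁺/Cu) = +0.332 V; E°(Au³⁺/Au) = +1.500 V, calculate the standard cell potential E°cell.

+1.168 V

By convention the left-hand electrode in cell notation is the anode (oxidation) and the right-hand electrode is the cathode (reduction).
E°cell = E°(right) − E°(left) = +1.500 − (+0.332) = +1.168 V.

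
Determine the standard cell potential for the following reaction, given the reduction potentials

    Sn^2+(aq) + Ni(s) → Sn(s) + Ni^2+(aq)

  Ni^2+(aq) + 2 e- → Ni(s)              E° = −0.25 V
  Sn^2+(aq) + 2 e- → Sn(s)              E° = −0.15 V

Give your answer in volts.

Sn^2+(aq) gains electrons, so the Sn²⁺/Sn couple is the cathode; the Ni²⁺/Ni couple is the anode.
E°cell = E°(cathode) − E°(anode) = −0.15 − (−0.25) = +0.10 V.
The positive value indicates the reaction is spontaneous as written.

+0.10 V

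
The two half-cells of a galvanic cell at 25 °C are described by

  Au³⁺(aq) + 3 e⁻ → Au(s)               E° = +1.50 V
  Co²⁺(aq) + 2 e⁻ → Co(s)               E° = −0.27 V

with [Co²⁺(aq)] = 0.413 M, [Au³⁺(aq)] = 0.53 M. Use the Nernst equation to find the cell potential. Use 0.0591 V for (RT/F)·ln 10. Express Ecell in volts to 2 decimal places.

Au³⁺/Au is reduced (cathode, E° = +1.50 V) and Co²⁺/Co is oxidized (anode).
The standard potential is +1.50 − (−0.27) = +1.77 V and the balanced reaction transfers n = 6 electrons.
Balancing gives 2 Au³⁺(aq) + 3 Co(s) → 2 Au(s) + 3 Co²⁺(aq); hence Q = [Co²⁺(aq)]^3 / [Au³⁺(aq)]^2 = 0.251 (log Q = −0.601).
E = E° − (0.0591/n)·log Q = +1.77 − (0.0591/6)(−0.601) = +1.78 V.

+1.78 V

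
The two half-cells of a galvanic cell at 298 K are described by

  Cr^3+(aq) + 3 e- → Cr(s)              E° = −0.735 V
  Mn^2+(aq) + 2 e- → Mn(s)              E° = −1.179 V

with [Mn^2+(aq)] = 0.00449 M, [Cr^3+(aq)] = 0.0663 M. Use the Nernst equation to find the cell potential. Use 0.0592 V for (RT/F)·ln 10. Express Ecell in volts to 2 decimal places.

Cr³⁺/Cr is reduced (cathode, E° = −0.735 V) and Mn²⁺/Mn is oxidized (anode).
E°cell = E°cat − E°an = −0.735 − (−1.179) = +0.444 V; n = 6.
Balancing gives 2 Cr^3+(aq) + 3 Mn(s) → 2 Cr(s) + 3 Mn^2+(aq); hence Q = [Mn^2+(aq)]^3 / [Cr^3+(aq)]^2 = 2.06×10^−5 (log Q = −4.686).
Applying E = E° − (RT ln10/nF)·log Q gives +0.444 − (0.0592/6)(−4.686) = +0.49 V.

+0.49 V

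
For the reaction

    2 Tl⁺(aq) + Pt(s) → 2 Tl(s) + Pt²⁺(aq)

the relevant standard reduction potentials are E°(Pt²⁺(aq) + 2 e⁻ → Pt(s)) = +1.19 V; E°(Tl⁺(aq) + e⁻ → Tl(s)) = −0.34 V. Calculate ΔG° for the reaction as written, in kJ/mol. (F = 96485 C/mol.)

In the reaction as written Tl⁺(aq) is reduced, so the Tl⁺/Tl couple is the cathode and Pt²⁺/Pt is the anode.
E°cell = −0.34 − (+1.19) = −1.53 V; balancing electrons gives n = 2.
ΔG° = −nFE°cell = −(2)(96485)(−1.53) J/mol = +295 kJ/mol.

+295 kJ/mol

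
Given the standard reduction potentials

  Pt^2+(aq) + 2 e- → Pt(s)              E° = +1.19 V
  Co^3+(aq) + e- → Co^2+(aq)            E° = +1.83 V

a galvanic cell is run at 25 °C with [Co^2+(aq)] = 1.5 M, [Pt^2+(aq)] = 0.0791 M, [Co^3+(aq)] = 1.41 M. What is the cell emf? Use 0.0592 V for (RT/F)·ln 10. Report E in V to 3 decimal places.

+0.671 V

The Co³⁺/Co²⁺ couple has the more positive E°, so it is the cathode; Pt²⁺/Pt is the anode.
E°cell = +1.83 − (+1.19) = +0.64 V, with n = 2 electrons transferred.
The balanced reaction is 2 Co^3+(aq) + Pt(s) → 2 Co^2+(aq) + Pt^2+(aq), so Q = ([Co^2+(aq)]^2·[Pt^2+(aq)]) / [Co^3+(aq)]^2 = 0.0895 and log Q = −1.048.
By the Nernst equation, E = +0.64 − (0.0592/2)·(−1.048) = +0.671 V.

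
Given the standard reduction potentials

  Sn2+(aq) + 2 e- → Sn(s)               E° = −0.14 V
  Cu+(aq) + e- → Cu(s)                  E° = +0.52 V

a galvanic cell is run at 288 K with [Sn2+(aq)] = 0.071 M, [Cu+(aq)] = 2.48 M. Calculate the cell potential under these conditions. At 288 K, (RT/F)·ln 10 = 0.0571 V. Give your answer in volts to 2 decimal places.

Since E°(Cu⁺/Cu) > E°(Sn²⁺/Sn), Cu⁺/Cu serves as the cathode.
The standard potential is +0.52 − (−0.14) = +0.66 V and the balanced reaction transfers n = 2 electrons.
Balancing gives 2 Cu+(aq) + Sn(s) → 2 Cu(s) + Sn2+(aq); hence Q = [Sn2+(aq)] / [Cu+(aq)]^2 = 0.0115 (log Q = −1.938).
By the Nernst equation, E = +0.66 − (0.0571/2)·(−1.938) = +0.72 V.

+0.72 V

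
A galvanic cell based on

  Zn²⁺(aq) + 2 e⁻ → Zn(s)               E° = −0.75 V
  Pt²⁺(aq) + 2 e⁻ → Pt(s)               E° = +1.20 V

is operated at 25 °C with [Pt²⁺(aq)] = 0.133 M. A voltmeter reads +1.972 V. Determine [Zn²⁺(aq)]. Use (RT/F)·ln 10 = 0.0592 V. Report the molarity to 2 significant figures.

0.024 M

Pt²⁺/Pt is the cathode (higher E°); E°cell = +1.20 − (−0.75) = +1.95 V with n = 2.
From the Nernst equation, log Q = n(E° − E)/0.0592 = 2·(+1.95 − (+1.972))/0.0592 = −0.743.
Balancing electrons gives Pt²⁺(aq) + Zn(s) → Pt(s) + Zn²⁺(aq); thus Q = [Zn²⁺(aq)] / [Pt²⁺(aq)].
Isolating [Zn²⁺(aq)] in Q = 10^{−0.743} yields log [Zn²⁺(aq)] = −1.619, i.e. 0.024 M.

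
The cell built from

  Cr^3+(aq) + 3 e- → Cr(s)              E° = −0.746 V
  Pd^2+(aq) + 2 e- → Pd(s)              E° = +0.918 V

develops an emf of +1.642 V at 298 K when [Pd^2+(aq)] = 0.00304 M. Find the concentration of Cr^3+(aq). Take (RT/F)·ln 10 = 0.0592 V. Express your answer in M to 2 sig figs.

Pd²⁺/Pd is the cathode (higher E°); E°cell = +0.918 − (−0.746) = +1.664 V with n = 6.
Since E = E° − (0.0592/n)·log Q, log Q = n(E° − E)/0.0592 = 2.230.
Balancing electrons gives 3 Pd^2+(aq) + 2 Cr(s) → 3 Pd(s) + 2 Cr^3+(aq); thus Q = [Cr^3+(aq)]^2 / [Pd^2+(aq)]^3.
Isolating [Cr^3+(aq)] in Q = 10^{2.230} yields log [Cr^3+(aq)] = −2.661, i.e. 0.0022 M.

0.0022 M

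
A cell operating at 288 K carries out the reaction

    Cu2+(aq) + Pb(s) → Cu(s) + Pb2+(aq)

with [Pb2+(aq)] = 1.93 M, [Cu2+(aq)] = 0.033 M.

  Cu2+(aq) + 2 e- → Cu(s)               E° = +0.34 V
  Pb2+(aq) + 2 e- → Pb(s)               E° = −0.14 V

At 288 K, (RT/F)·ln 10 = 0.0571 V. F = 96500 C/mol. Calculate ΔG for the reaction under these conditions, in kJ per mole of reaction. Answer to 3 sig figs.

−82.9 kJ/mol

E°cell = +0.34 − (−0.14) = +0.48 V; the balanced reaction transfers n = 2 electrons.
Here Q = [Pb2+(aq)] / [Cu2+(aq)] = 58.5 (log Q = 1.767), giving E = +0.48 − (0.0571/2)·(1.767) = +0.4296 V.
ΔG = −nFE = −(2)(96500)(+0.4296) J/mol = −82.9 kJ/mol.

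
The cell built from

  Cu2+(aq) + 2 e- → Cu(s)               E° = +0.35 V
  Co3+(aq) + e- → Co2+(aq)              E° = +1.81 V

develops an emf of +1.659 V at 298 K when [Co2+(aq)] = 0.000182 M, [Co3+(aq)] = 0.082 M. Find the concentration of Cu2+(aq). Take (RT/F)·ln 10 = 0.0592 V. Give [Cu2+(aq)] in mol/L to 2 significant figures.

0.038 M

The Co³⁺/Co²⁺ couple has the larger reduction potential, so it is the cathode: E°cell = +1.81 − (+0.35) = +1.46 V and n = 2.
Rearranging E = E° − (0.0592/n)·log Q gives log Q = 2(+1.46 − (+1.659))/0.0592 = −6.723.
Balancing electrons gives 2 Co3+(aq) + Cu(s) → 2 Co2+(aq) + Cu2+(aq); thus Q = ([Co2+(aq)]^2·[Cu2+(aq)]) / [Co3+(aq)]^2.
Isolating [Cu2+(aq)] in Q = 10^{−6.723} yields log [Cu2+(aq)] = −1.416, i.e. 0.038 M.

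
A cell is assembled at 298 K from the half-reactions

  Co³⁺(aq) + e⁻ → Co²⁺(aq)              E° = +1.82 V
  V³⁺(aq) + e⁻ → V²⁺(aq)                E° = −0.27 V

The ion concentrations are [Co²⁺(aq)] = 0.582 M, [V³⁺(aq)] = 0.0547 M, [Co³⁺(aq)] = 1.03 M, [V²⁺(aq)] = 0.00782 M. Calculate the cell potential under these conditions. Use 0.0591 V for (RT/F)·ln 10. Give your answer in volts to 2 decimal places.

+2.05 V

The Co³⁺/Co²⁺ couple has the more positive E°, so it is the cathode; V³⁺/V²⁺ is the anode.
E°cell = E°cat − E°an = +1.82 − (−0.27) = +2.09 V; n = 1.
For the overall reaction Co³⁺(aq) + V²⁺(aq) → Co²⁺(aq) + V³⁺(aq), Q = ([Co²⁺(aq)]·[V³⁺(aq)]) / ([Co³⁺(aq)]·[V²⁺(aq)]) = 3.95, giving log Q = 0.597.
Applying E = E° − (RT ln10/nF)·log Q gives +2.09 − (0.0591/1)(0.597) = +2.05 V.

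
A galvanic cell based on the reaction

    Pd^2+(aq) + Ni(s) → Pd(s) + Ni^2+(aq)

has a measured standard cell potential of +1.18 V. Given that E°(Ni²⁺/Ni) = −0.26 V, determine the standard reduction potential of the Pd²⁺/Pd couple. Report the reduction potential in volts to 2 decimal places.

In the reaction as written the Pd²⁺/Pd couple is reduced (cathode) and Ni²⁺/Ni is oxidized (anode), so E°cell = E°(Pd²⁺/Pd) − E°(Ni²⁺/Ni).
E°(Pd²⁺/Pd) = E°cell + E°(anode) = +1.18 + (−0.26) = +0.92 V.

+0.92 V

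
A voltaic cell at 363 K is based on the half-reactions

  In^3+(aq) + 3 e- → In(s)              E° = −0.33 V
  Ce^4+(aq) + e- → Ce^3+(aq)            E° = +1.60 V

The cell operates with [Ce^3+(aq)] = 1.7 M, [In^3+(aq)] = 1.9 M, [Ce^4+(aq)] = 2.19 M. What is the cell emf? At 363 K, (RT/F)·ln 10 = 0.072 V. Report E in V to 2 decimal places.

+1.93 V

Since E°(Ce⁴⁺/Ce³⁺) > E°(In³⁺/In), Ce⁴⁺/Ce³⁺ serves as the cathode.
E°cell = E°cat − E°an = +1.60 − (−0.33) = +1.93 V; n = 3.
Balancing gives 3 Ce^4+(aq) + In(s) → 3 Ce^3+(aq) + In^3+(aq); hence Q = ([Ce^3+(aq)]^3·[In^3+(aq)]) / [Ce^4+(aq)]^3 = 0.889 (log Q = −0.051).
Applying E = E° − (RT ln10/nF)·log Q gives +1.93 − (0.072/3)(−0.051) = +1.93 V.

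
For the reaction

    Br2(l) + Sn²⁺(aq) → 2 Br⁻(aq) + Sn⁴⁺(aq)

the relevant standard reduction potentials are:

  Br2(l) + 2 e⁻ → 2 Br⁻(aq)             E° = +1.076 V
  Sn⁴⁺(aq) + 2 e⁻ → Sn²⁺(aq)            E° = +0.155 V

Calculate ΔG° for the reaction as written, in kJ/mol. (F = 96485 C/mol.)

In the reaction as written Br2(l) is reduced, so the Br₂/Br⁻ couple is the cathode and Sn⁴⁺/Sn²⁺ is the anode.
E°cell = +1.076 − (+0.155) = +0.921 V; balancing electrons gives n = 2.
ΔG° = −nFE°cell = −(2)(96485)(+0.921) J/mol = −178 kJ/mol.

−178 kJ/mol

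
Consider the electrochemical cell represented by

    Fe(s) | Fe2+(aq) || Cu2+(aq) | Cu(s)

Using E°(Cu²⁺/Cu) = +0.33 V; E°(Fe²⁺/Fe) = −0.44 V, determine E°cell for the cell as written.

+0.77 V

By convention the left-hand electrode in cell notation is the anode (oxidation) and the right-hand electrode is the cathode (reduction).
E°cell = E°(right) − E°(left) = +0.33 − (−0.44) = +0.77 V.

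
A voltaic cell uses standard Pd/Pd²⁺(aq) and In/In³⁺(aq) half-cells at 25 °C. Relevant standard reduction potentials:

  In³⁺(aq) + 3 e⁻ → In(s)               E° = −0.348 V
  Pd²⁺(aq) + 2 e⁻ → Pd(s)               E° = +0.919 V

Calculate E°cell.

+1.267 V

The Pd²⁺/Pd couple has the higher E°, so Pd ion is reduced (cathode) and In is oxidized (anode).
E°cell = E°(cathode) − E°(anode) = +0.919 − (−0.348) = +1.267 V.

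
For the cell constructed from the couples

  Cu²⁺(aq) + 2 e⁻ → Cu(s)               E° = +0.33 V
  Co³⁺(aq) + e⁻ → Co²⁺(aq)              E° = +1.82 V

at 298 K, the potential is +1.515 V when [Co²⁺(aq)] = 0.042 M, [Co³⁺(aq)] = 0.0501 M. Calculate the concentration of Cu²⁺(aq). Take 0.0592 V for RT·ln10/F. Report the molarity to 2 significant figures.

0.20 M

Co³⁺/Co²⁺ is the cathode (higher E°); E°cell = +1.82 − (+0.33) = +1.49 V with n = 2.
Since E = E° − (0.0592/n)·log Q, log Q = n(E° − E)/0.0592 = −0.845.
Balancing electrons gives 2 Co³⁺(aq) + Cu(s) → 2 Co²⁺(aq) + Cu²⁺(aq); thus Q = ([Co²⁺(aq)]^2·[Cu²⁺(aq)]) / [Co³⁺(aq)]^2.
Solving for the unknown gives log [Cu²⁺(aq)] = −0.692, so [Cu²⁺(aq)] ≈ 0.20 M.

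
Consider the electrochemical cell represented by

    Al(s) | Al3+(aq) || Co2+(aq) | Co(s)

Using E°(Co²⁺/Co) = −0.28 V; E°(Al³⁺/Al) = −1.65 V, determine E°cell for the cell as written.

By convention the left-hand electrode in cell notation is the anode (oxidation) and the right-hand electrode is the cathode (reduction).
E°cell = E°(right) − E°(left) = −0.28 − (−1.65) = +1.37 V.

+1.37 V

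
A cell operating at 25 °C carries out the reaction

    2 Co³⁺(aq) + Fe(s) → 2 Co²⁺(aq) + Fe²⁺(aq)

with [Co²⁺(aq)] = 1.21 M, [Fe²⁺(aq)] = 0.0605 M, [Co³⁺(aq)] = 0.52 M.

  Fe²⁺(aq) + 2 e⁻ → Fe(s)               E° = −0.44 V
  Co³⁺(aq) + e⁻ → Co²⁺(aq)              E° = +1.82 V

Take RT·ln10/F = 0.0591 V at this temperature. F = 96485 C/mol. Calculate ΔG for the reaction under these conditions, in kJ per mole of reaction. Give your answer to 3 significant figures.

−439 kJ/mol

The standard cell potential is +1.82 − (−0.44) = +2.26 V, with n = 2 electrons in the balanced equation.
Q = ([Co²⁺(aq)]^2·[Fe²⁺(aq)]) / [Co³⁺(aq)]^2 = 0.328, so log Q = −0.485 and E = +2.26 − (0.0591/2)(−0.485) = +2.2743 V.
Then ΔG = −nFE = −2 × 96485 × +2.2743 J/mol = −439 kJ/mol.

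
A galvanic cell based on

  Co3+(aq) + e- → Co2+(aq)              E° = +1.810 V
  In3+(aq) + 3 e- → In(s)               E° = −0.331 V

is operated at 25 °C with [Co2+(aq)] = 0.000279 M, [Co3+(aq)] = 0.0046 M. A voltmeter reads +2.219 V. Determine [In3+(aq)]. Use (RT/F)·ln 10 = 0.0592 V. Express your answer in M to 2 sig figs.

0.50 M

The Co³⁺/Co²⁺ couple has the larger reduction potential, so it is the cathode: E°cell = +1.810 − (−0.331) = +2.141 V and n = 3.
From the Nernst equation, log Q = n(E° − E)/0.0592 = 3·(+2.141 − (+2.219))/0.0592 = −3.953.
The balanced reaction is 3 Co3+(aq) + In(s) → 3 Co2+(aq) + In3+(aq), so Q = ([Co2+(aq)]^3·[In3+(aq)]) / [Co3+(aq)]^3.
Isolating [In3+(aq)] in Q = 10^{−3.953} yields log [In3+(aq)] = −0.302, i.e. 0.50 M.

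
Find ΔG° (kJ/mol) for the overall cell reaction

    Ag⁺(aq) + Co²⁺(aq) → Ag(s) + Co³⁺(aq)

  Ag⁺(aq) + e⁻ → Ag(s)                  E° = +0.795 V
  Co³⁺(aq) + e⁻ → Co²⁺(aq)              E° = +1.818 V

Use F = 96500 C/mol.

+98.7 kJ/mol

In the reaction as written Ag⁺(aq) is reduced, so the Ag⁺/Ag couple is the cathode and Co³⁺/Co²⁺ is the anode.
E°cell = +0.795 − (+1.818) = −1.023 V; balancing electrons gives n = 1.
ΔG° = −nFE°cell = −(1)(96500)(−1.023) J/mol = +98.7 kJ/mol.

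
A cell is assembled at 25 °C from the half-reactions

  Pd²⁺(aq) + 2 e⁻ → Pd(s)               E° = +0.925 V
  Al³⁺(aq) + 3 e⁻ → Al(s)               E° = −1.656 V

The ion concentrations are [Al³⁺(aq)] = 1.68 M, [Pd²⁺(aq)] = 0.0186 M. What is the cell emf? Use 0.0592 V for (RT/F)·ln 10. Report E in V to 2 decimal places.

The Pd²⁺/Pd couple has the more positive E°, so it is the cathode; Al³⁺/Al is the anode.
E°cell = +0.925 − (−1.656) = +2.581 V, with n = 6 electrons transferred.
For the overall reaction 3 Pd²⁺(aq) + 2 Al(s) → 3 Pd(s) + 2 Al³⁺(aq), Q = [Al³⁺(aq)]^2 / [Pd²⁺(aq)]^3 = 4.39×10^5, giving log Q = 5.642.
E = E° − (0.0592/n)·log Q = +2.581 − (0.0592/6)(5.642) = +2.53 V.

+2.53 V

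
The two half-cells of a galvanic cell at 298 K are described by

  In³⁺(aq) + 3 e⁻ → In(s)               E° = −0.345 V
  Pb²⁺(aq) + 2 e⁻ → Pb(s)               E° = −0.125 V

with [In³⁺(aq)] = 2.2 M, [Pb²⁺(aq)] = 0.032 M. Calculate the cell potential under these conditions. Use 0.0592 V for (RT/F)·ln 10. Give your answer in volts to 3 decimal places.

+0.169 V

The Pb²⁺/Pb couple has the more positive E°, so it is the cathode; In³⁺/In is the anode.
The standard potential is −0.125 − (−0.345) = +0.220 V and the balanced reaction transfers n = 6 electrons.
The balanced reaction is 3 Pb²⁺(aq) + 2 In(s) → 3 Pb(s) + 2 In³⁺(aq), so Q = [In³⁺(aq)]^2 / [Pb²⁺(aq)]^3 = 1.48×10^5 and log Q = 5.169.
E = E° − (0.0592/n)·log Q = +0.220 − (0.0592/6)(5.169) = +0.169 V.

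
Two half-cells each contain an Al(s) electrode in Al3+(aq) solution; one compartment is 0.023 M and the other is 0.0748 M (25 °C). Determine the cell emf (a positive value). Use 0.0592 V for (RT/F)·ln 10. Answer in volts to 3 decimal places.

0.010 V

For a concentration cell E°cell = 0, since both electrodes use the same couple.
The compartment with the higher Al3+(aq) concentration (0.0748 M) acts as the cathode; ions are reduced there and produced at the dilute (0.023 M) anode.
With n = 3, Ecell = −(0.0592/3)·log([dilute]/[conc]) = −(0.0592/3)·log(0.023/0.0748) = +0.010 V.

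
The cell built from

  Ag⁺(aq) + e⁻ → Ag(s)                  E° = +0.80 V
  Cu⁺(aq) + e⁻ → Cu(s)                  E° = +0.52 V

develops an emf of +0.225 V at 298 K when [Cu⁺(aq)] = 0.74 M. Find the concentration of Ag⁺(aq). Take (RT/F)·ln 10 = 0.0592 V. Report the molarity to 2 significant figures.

0.087 M

The Ag⁺/Ag couple has the larger reduction potential, so it is the cathode: E°cell = +0.80 − (+0.52) = +0.28 V and n = 1.
Since E = E° − (0.0592/n)·log Q, log Q = n(E° − E)/0.0592 = 0.929.
For Ag⁺(aq) + Cu(s) → Ag(s) + Cu⁺(aq), the reaction quotient is Q = [Cu⁺(aq)] / [Ag⁺(aq)].
Substituting the known concentrations and solving, log [Ag⁺(aq)] = −1.060 and [Ag⁺(aq)] = 0.087 M.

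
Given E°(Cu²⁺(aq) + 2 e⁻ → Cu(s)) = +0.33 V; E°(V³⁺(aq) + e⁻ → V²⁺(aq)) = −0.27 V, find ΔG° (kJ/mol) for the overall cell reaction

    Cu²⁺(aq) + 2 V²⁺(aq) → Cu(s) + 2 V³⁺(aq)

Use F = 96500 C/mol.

In the reaction as written Cu²⁺(aq) is reduced, so the Cu²⁺/Cu couple is the cathode and V³⁺/V²⁺ is the anode.
E°cell = +0.33 − (−0.27) = +0.60 V; balancing electrons gives n = 2.
ΔG° = −nFE°cell = −(2)(96500)(+0.60) J/mol = −116 kJ/mol.

−116 kJ/mol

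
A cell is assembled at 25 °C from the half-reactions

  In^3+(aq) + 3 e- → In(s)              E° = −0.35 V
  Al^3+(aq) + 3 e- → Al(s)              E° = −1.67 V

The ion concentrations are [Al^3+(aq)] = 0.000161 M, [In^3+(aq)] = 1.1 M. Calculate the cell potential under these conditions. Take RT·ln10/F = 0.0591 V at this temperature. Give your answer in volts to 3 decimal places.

+1.396 V

Since E°(In³⁺/In) > E°(Al³⁺/Al), In³⁺/In serves as the cathode.
The standard potential is −0.35 − (−1.67) = +1.32 V and the balanced reaction transfers n = 3 electrons.
The balanced reaction is In^3+(aq) + Al(s) → In(s) + Al^3+(aq), so Q = [Al^3+(aq)] / [In^3+(aq)] = 0.000146 and log Q = −3.835.
By the Nernst equation, E = +1.32 − (0.0591/3)·(−3.835) = +1.396 V.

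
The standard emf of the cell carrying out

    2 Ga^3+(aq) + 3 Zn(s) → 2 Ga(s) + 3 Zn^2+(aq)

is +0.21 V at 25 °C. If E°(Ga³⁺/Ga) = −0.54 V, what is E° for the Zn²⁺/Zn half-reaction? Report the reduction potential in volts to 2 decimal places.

−0.75 V

In the reaction as written the Ga³⁺/Ga couple is reduced (cathode) and Zn²⁺/Zn is oxidized (anode), so E°cell = E°(Ga³⁺/Ga) − E°(Zn²⁺/Zn).
E°(Zn²⁺/Zn) = E°(cathode) − E°cell = −0.54 − (+0.21) = −0.75 V.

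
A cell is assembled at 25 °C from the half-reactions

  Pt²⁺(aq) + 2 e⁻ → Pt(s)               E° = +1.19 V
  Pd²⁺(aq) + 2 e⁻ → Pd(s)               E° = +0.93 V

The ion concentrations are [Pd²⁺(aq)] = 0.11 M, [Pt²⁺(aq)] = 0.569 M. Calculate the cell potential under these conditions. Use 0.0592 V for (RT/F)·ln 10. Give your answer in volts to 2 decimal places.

Since E°(Pt²⁺/Pt) > E°(Pd²⁺/Pd), Pt²⁺/Pt serves as the cathode.
E°cell = E°cat − E°an = +1.19 − (+0.93) = +0.26 V; n = 2.
Balancing gives Pt²⁺(aq) + Pd(s) → Pt(s) + Pd²⁺(aq); hence Q = [Pd²⁺(aq)] / [Pt²⁺(aq)] = 0.193 (log Q = −0.714).
E = E° − (0.0592/n)·log Q = +0.26 − (0.0592/2)(−0.714) = +0.28 V.

+0.28 V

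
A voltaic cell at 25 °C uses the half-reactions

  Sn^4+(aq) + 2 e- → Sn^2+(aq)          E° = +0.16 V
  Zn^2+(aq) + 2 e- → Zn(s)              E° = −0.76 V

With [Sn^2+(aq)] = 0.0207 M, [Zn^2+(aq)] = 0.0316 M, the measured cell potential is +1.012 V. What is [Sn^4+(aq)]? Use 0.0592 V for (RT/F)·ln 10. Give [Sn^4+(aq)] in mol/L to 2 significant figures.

The Sn⁴⁺/Sn²⁺ couple has the larger reduction potential, so it is the cathode: E°cell = +0.16 − (−0.76) = +0.92 V and n = 2.
Rearranging E = E° − (0.0592/n)·log Q gives log Q = 2(+0.92 − (+1.012))/0.0592 = −3.108.
The balanced reaction is Sn^4+(aq) + Zn(s) → Sn^2+(aq) + Zn^2+(aq), so Q = ([Sn^2+(aq)]·[Zn^2+(aq)]) / [Sn^4+(aq)].
Substituting the known concentrations and solving, log [Sn^4+(aq)] = −0.076 and [Sn^4+(aq)] = 0.84 M.

0.84 M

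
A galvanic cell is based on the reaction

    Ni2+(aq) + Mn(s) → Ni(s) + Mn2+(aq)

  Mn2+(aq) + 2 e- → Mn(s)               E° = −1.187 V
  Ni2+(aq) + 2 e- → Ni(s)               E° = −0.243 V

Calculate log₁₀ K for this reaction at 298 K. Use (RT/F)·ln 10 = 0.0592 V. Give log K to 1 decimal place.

log K = 31.9

The Ni²⁺/Ni couple is reduced (cathode); E°cell = −0.243 − (−1.187) = +0.944 V with n = 2.
At equilibrium E = 0, so log K = nE°cell / 0.0592 = (2)(+0.944) / 0.0592 = 31.9.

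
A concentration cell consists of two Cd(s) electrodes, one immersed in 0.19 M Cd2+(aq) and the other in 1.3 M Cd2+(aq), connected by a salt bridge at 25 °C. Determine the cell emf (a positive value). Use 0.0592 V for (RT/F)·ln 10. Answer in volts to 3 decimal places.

0.025 V

For a concentration cell E°cell = 0, since both electrodes use the same couple.
The compartment with the higher Cd2+(aq) concentration (1.3 M) acts as the cathode; ions are reduced there and produced at the dilute (0.19 M) anode.
With n = 2, Ecell = −(0.0592/2)·log([dilute]/[conc]) = −(0.0592/2)·log(0.19/1.3) = +0.025 V.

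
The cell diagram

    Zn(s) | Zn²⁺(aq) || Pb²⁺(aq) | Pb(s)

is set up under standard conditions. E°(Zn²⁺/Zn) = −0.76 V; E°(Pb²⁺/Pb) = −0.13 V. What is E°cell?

By convention the left-hand electrode in cell notation is the anode (oxidation) and the right-hand electrode is the cathode (reduction).
E°cell = E°(right) − E°(left) = −0.13 − (−0.76) = +0.63 V.

+0.63 V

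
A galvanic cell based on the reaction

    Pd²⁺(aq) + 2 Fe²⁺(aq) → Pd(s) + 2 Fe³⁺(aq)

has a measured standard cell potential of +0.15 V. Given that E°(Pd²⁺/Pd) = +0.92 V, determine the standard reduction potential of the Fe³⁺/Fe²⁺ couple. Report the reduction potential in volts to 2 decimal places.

+0.77 V

In the reaction as written the Pd²⁺/Pd couple is reduced (cathode) and Fe³⁺/Fe²⁺ is oxidized (anode), so E°cell = E°(Pd²⁺/Pd) − E°(Fe³⁺/Fe²⁺).
E°(Fe³⁺/Fe²⁺) = E°(cathode) − E°cell = +0.92 − (+0.15) = +0.77 V.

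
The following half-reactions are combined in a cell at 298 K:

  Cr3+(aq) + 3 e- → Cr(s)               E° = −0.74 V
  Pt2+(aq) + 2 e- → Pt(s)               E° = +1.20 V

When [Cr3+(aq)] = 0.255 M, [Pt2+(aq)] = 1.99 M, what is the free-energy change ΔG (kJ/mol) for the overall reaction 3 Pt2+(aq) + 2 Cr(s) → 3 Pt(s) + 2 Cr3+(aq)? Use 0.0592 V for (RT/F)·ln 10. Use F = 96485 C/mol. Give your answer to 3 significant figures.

The standard cell potential is +1.20 − (−0.74) = +1.94 V, with n = 6 electrons in the balanced equation.
The reaction quotient is [Cr3+(aq)]^2 / [Pt2+(aq)]^3 = 0.00825; by Nernst, E = +1.94 − (0.0592/6)(−2.083) = +1.9606 V.
Then ΔG = −nFE = −6 × 96485 × +1.9606 J/mol = −1140 kJ/mol.

−1140 kJ/mol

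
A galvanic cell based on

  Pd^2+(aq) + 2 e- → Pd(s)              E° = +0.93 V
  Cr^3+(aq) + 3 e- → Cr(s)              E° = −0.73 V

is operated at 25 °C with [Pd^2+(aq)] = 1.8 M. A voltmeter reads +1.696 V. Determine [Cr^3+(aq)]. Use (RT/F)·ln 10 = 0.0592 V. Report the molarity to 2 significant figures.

The Pd²⁺/Pd couple has the larger reduction potential, so it is the cathode: E°cell = +0.93 − (−0.73) = +1.66 V and n = 6.
Since E = E° − (0.0592/n)·log Q, log Q = n(E° − E)/0.0592 = −3.649.
Balancing electrons gives 3 Pd^2+(aq) + 2 Cr(s) → 3 Pd(s) + 2 Cr^3+(aq); thus Q = [Cr^3+(aq)]^2 / [Pd^2+(aq)]^3.
Solving for the unknown gives log [Cr^3+(aq)] = −1.442, so [Cr^3+(aq)] ≈ 0.036 M.

0.036 M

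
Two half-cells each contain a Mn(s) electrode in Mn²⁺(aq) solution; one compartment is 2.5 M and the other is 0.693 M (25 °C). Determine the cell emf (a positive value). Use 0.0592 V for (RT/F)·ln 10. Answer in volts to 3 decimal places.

For a concentration cell E°cell = 0, since both electrodes use the same couple.
The compartment with the higher Mn²⁺(aq) concentration (2.5 M) acts as the cathode; ions are reduced there and produced at the dilute (0.693 M) anode.
With n = 2, Ecell = −(0.0592/2)·log([dilute]/[conc]) = −(0.0592/2)·log(0.693/2.5) = +0.016 V.

0.016 V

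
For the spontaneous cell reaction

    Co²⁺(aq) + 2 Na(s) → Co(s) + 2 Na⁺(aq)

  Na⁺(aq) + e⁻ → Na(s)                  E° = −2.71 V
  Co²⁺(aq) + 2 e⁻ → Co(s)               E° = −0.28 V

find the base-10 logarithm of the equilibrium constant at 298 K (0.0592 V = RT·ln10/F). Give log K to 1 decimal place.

The Co²⁺/Co couple is reduced (cathode); E°cell = −0.28 − (−2.71) = +2.43 V with n = 2.
At equilibrium E = 0, so log K = nE°cell / 0.0592 = (2)(+2.43) / 0.0592 = 82.1.

log K = 82.1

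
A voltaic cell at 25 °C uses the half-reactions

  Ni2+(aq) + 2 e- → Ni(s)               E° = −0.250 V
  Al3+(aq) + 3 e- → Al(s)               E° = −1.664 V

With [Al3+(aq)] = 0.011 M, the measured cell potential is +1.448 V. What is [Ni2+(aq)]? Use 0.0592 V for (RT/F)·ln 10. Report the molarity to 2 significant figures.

The Ni²⁺/Ni couple has the larger reduction potential, so it is the cathode: E°cell = −0.250 − (−1.664) = +1.414 V and n = 6.
Rearranging E = E° − (0.0592/n)·log Q gives log Q = 6(+1.414 − (+1.448))/0.0592 = −3.446.
The balanced reaction is 3 Ni2+(aq) + 2 Al(s) → 3 Ni(s) + 2 Al3+(aq), so Q = [Al3+(aq)]^2 / [Ni2+(aq)]^3.
Solving for the unknown gives log [Ni2+(aq)] = −0.157, so [Ni2+(aq)] ≈ 0.70 M.

0.70 M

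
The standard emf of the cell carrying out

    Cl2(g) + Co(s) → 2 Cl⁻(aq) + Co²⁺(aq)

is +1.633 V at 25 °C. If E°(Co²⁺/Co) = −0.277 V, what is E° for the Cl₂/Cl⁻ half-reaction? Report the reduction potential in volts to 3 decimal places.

In the reaction as written the Cl₂/Cl⁻ couple is reduced (cathode) and Co²⁺/Co is oxidized (anode), so E°cell = E°(Cl₂/Cl⁻) − E°(Co²⁺/Co).
E°(Cl₂/Cl⁻) = E°cell + E°(anode) = +1.633 + (−0.277) = +1.356 V.

+1.356 V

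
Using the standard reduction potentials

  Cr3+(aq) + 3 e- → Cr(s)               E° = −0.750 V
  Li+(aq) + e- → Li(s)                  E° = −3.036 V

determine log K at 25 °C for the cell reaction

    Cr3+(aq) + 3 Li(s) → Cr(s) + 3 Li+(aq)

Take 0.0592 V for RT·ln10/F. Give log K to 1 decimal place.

log K = 115.8

The Cr³⁺/Cr couple is reduced (cathode); E°cell = −0.750 − (−3.036) = +2.286 V with n = 3.
At equilibrium E = 0, so log K = nE°cell / 0.0592 = (3)(+2.286) / 0.0592 = 115.8.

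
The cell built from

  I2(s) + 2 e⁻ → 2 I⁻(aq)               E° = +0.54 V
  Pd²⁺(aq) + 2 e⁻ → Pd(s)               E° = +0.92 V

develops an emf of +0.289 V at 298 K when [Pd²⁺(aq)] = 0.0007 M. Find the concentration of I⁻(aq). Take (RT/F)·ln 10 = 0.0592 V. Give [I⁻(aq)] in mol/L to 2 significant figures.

With Pd²⁺/Pd at the cathode and I₂/I⁻ at the anode, E°cell = +0.92 − (+0.54) = +0.38 V (n = 2).
Since E = E° − (0.0592/n)·log Q, log Q = n(E° − E)/0.0592 = 3.074.
For Pd²⁺(aq) + 2 I⁻(aq) → Pd(s) + I2(s), the reaction quotient is Q = 1 / ([Pd²⁺(aq)]·[I⁻(aq)]^2).
Solving for the unknown gives log [I⁻(aq)] = 0.040, so [I⁻(aq)] ≈ 1.1 M.

1.1 M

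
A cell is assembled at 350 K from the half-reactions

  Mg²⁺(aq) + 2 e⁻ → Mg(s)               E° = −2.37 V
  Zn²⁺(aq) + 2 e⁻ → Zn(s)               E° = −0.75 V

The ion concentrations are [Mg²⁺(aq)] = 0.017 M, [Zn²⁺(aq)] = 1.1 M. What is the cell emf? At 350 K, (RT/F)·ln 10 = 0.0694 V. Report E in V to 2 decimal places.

The Zn²⁺/Zn couple has the more positive E°, so it is the cathode; Mg²⁺/Mg is the anode.
The standard potential is −0.75 − (−2.37) = +1.62 V and the balanced reaction transfers n = 2 electrons.
Balancing gives Zn²⁺(aq) + Mg(s) → Zn(s) + Mg²⁺(aq); hence Q = [Mg²⁺(aq)] / [Zn²⁺(aq)] = 0.0155 (log Q = −1.811).
By the Nernst equation, E = +1.62 − (0.0694/2)·(−1.811) = +1.68 V.

+1.68 V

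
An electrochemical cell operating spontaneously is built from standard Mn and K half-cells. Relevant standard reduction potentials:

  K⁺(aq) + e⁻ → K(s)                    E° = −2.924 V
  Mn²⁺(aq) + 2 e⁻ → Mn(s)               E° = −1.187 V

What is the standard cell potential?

+1.737 V

Of the two couples in this cell, the one with the more positive reduction potential is reduced at the cathode: here that is Mn²⁺/Mn (−1.187 V); K⁺/K (−2.924 V) is the anode.
E°cell = E°(cathode) − E°(anode) = −1.187 − (−2.924) = +1.737 V.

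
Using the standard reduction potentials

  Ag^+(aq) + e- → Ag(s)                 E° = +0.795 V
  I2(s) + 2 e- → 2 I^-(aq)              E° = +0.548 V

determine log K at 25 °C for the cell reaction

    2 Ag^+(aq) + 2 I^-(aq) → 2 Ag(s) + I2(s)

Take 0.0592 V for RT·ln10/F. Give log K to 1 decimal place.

The Ag⁺/Ag couple is reduced (cathode); E°cell = +0.795 − (+0.548) = +0.247 V with n = 2.
At equilibrium E = 0, so log K = nE°cell / 0.0592 = (2)(+0.247) / 0.0592 = 8.3.

log K = 8.3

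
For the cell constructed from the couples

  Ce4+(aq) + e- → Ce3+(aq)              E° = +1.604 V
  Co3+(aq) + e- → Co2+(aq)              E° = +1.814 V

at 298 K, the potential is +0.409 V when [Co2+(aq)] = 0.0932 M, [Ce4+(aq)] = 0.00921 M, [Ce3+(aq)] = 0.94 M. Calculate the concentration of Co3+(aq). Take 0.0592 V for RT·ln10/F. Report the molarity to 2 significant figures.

With Co³⁺/Co²⁺ at the cathode and Ce⁴⁺/Ce³⁺ at the anode, E°cell = +1.814 − (+1.604) = +0.210 V (n = 1).
Since E = E° − (0.0592/n)·log Q, log Q = n(E° − E)/0.0592 = −3.361.
For Co3+(aq) + Ce3+(aq) → Co2+(aq) + Ce4+(aq), the reaction quotient is Q = ([Co2+(aq)]·[Ce4+(aq)]) / ([Co3+(aq)]·[Ce3+(aq)]).
Isolating [Co3+(aq)] in Q = 10^{−3.361} yields log [Co3+(aq)] = 0.322, i.e. 2.1 M.

2.1 M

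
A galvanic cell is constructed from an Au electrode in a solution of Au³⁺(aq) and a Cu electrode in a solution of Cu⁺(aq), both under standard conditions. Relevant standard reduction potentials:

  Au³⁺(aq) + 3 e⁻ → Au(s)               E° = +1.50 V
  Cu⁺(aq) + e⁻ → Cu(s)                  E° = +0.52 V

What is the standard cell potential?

+0.98 V

Of the two couples in this cell, the one with the more positive reduction potential is reduced at the cathode: here that is Au³⁺/Au (+1.50 V); Cu⁺/Cu (+0.52 V) is the anode.
E°cell = E°(cathode) − E°(anode) = +1.50 − (+0.52) = +0.98 V.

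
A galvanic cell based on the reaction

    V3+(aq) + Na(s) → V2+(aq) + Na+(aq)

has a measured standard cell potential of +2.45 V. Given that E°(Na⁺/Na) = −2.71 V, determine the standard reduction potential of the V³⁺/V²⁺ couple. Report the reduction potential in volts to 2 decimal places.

In the reaction as written the V³⁺/V²⁺ couple is reduced (cathode) and Na⁺/Na is oxidized (anode), so E°cell = E°(V³⁺/V²⁺) − E°(Na⁺/Na).
E°(V³⁺/V²⁺) = E°cell + E°(anode) = +2.45 + (−2.71) = −0.26 V.

−0.26 V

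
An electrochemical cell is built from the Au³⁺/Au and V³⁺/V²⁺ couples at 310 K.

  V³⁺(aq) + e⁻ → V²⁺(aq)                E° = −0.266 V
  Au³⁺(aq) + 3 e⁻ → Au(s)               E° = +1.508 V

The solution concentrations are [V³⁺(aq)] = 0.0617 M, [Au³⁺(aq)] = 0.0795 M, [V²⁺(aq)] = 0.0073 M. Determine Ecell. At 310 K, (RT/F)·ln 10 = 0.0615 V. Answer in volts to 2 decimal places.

+1.69 V

Au³⁺/Au is reduced (cathode, E° = +1.508 V) and V³⁺/V²⁺ is oxidized (anode).
E°cell = E°cat − E°an = +1.508 − (−0.266) = +1.774 V; n = 3.
The balanced reaction is Au³⁺(aq) + 3 V²⁺(aq) → Au(s) + 3 V³⁺(aq), so Q = [V³⁺(aq)]^3 / ([Au³⁺(aq)]·[V²⁺(aq)]^3) = 7.59×10^3 and log Q = 3.881.
E = E° − (0.0615/n)·log Q = +1.774 − (0.0615/3)(3.881) = +1.69 V.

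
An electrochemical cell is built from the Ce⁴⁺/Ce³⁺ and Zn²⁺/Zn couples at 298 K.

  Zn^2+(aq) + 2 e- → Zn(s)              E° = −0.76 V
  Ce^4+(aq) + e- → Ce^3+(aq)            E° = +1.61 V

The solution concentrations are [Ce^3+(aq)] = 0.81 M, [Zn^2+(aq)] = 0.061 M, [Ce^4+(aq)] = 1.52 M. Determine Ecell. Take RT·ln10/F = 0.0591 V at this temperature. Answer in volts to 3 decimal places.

+2.422 V

The Ce⁴⁺/Ce³⁺ couple has the more positive E°, so it is the cathode; Zn²⁺/Zn is the anode.
E°cell = E°cat − E°an = +1.61 − (−0.76) = +2.37 V; n = 2.
The balanced reaction is 2 Ce^4+(aq) + Zn(s) → 2 Ce^3+(aq) + Zn^2+(aq), so Q = ([Ce^3+(aq)]^2·[Zn^2+(aq)]) / [Ce^4+(aq)]^2 = 0.0173 and log Q = −1.761.
Applying E = E° − (RT ln10/nF)·log Q gives +2.37 − (0.0591/2)(−1.761) = +2.422 V.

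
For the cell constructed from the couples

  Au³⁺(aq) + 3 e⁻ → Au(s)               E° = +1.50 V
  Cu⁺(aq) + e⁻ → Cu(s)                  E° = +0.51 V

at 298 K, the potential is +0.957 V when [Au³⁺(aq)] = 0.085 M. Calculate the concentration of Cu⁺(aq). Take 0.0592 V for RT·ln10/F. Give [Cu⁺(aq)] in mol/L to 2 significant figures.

1.6 M

Au³⁺/Au is the cathode (higher E°); E°cell = +1.50 − (+0.51) = +0.99 V with n = 3.
Since E = E° − (0.0592/n)·log Q, log Q = n(E° − E)/0.0592 = 1.672.
The balanced reaction is Au³⁺(aq) + 3 Cu(s) → Au(s) + 3 Cu⁺(aq), so Q = [Cu⁺(aq)]^3 / [Au³⁺(aq)].
Solving for the unknown gives log [Cu⁺(aq)] = 0.200, so [Cu⁺(aq)] ≈ 1.6 M.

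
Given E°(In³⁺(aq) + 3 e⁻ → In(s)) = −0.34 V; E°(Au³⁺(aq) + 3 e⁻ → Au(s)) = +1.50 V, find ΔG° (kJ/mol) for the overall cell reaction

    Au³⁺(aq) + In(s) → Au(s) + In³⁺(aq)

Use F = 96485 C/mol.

−533 kJ/mol

In the reaction as written Au³⁺(aq) is reduced, so the Au³⁺/Au couple is the cathode and In³⁺/In is the anode.
E°cell = +1.50 − (−0.34) = +1.84 V; balancing electrons gives n = 3.
ΔG° = −nFE°cell = −(3)(96485)(+1.84) J/mol = −533 kJ/mol.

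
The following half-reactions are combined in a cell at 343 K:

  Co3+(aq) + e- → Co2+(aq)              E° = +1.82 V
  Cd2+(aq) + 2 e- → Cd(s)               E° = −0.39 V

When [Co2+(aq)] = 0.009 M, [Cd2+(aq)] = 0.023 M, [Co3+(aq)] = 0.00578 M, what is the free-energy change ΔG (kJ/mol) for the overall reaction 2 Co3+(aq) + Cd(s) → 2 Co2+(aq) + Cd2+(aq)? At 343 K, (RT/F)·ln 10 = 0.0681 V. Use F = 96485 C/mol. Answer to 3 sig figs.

E°cell = +1.82 − (−0.39) = +2.21 V; the balanced reaction transfers n = 2 electrons.
The reaction quotient is ([Co2+(aq)]^2·[Cd2+(aq)]) / [Co3+(aq)]^2 = 0.0558; by Nernst, E = +2.21 − (0.0681/2)(−1.254) = +2.2527 V.
Finally ΔG = −nFE = −(2)(96485 C/mol)(+2.2527 V) = −435 kJ/mol.

−435 kJ/mol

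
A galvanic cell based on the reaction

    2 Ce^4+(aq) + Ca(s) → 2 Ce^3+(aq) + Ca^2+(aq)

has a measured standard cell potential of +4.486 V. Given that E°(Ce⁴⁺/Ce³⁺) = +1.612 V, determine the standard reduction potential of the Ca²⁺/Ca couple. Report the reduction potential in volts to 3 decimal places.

In the reaction as written the Ce⁴⁺/Ce³⁺ couple is reduced (cathode) and Ca²⁺/Ca is oxidized (anode), so E°cell = E°(Ce⁴⁺/Ce³⁺) − E°(Ca²⁺/Ca).
E°(Ca²⁺/Ca) = E°(cathode) − E°cell = +1.612 − (+4.486) = −2.874 V.

−2.874 V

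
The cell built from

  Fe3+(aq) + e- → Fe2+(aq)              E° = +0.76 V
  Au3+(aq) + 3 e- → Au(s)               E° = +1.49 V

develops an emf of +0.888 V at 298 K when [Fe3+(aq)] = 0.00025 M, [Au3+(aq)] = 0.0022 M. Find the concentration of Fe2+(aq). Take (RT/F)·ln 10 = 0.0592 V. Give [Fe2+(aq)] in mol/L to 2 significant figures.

0.90 M

With Au³⁺/Au at the cathode and Fe³⁺/Fe²⁺ at the anode, E°cell = +1.49 − (+0.76) = +0.73 V (n = 3).
Since E = E° − (0.0592/n)·log Q, log Q = n(E° − E)/0.0592 = −8.007.
Balancing electrons gives Au3+(aq) + 3 Fe2+(aq) → Au(s) + 3 Fe3+(aq); thus Q = [Fe3+(aq)]^3 / ([Au3+(aq)]·[Fe2+(aq)]^3).
Substituting the known concentrations and solving, log [Fe2+(aq)] = −0.047 and [Fe2+(aq)] = 0.90 M.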